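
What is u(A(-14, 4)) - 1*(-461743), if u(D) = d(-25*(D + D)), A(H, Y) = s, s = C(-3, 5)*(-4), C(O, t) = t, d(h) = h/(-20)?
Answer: 461693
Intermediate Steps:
d(h) = -h/20 (d(h) = h*(-1/20) = -h/20)
s = -20 (s = 5*(-4) = -20)
A(H, Y) = -20
u(D) = 5*D/2 (u(D) = -(-5)*(D + D)/4 = -(-5)*2*D/4 = -(-5)*D/2 = 5*D/2)
u(A(-14, 4)) - 1*(-461743) = (5/2)*(-20) - 1*(-461743) = -50 + 461743 = 461693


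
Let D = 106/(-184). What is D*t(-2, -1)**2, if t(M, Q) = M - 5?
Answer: -2597/92 ≈ -28.228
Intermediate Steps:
t(M, Q) = -5 + M
D = -53/92 (D = 106*(-1/184) = -53/92 ≈ -0.57609)
D*t(-2, -1)**2 = -53*(-5 - 2)**2/92 = -53/92*(-7)**2 = -53/92*49 = -2597/92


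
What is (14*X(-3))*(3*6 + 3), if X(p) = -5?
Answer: -1470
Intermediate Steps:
(14*X(-3))*(3*6 + 3) = (14*(-5))*(3*6 + 3) = -70*(18 + 3) = -70*21 = -1470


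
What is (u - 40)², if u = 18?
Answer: 484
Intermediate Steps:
(u - 40)² = (18 - 40)² = (-22)² = 484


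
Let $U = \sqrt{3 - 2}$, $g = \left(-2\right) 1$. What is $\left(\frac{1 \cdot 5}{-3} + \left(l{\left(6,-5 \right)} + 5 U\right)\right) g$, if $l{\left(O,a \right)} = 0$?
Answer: $- \frac{20}{3} \approx -6.6667$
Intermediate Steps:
$g = -2$
$U = 1$ ($U = \sqrt{1} = 1$)
$\left(\frac{1 \cdot 5}{-3} + \left(l{\left(6,-5 \right)} + 5 U\right)\right) g = \left(\frac{1 \cdot 5}{-3} + \left(0 + 5 \cdot 1\right)\right) \left(-2\right) = \left(5 \left(- \frac{1}{3}\right) + \left(0 + 5\right)\right) \left(-2\right) = \left(- \frac{5}{3} + 5\right) \left(-2\right) = \frac{10}{3} \left(-2\right) = - \frac{20}{3}$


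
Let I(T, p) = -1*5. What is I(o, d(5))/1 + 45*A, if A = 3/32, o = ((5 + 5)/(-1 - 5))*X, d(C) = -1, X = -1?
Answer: -25/32 ≈ -0.78125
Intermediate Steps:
o = 5/3 (o = ((5 + 5)/(-1 - 5))*(-1) = (10/(-6))*(-1) = (10*(-⅙))*(-1) = -5/3*(-1) = 5/3 ≈ 1.6667)
I(T, p) = -5
A = 3/32 (A = 3*(1/32) = 3/32 ≈ 0.093750)
I(o, d(5))/1 + 45*A = -5/1 + 45*(3/32) = -5*1 + 135/32 = -5 + 135/32 = -25/32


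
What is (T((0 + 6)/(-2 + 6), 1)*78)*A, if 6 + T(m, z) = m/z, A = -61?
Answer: 21411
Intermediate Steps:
T(m, z) = -6 + m/z
(T((0 + 6)/(-2 + 6), 1)*78)*A = ((-6 + ((0 + 6)/(-2 + 6))/1)*78)*(-61) = ((-6 + (6/4)*1)*78)*(-61) = ((-6 + (6*(¼))*1)*78)*(-61) = ((-6 + (3/2)*1)*78)*(-61) = ((-6 + 3/2)*78)*(-61) = -9/2*78*(-61) = -351*(-61) = 21411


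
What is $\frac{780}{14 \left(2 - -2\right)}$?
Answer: $\frac{195}{14} \approx 13.929$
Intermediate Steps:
$\frac{780}{14 \left(2 - -2\right)} = \frac{780}{14 \left(2 + 2\right)} = \frac{780}{14 \cdot 4} = \frac{780}{56} = 780 \cdot \frac{1}{56} = \frac{195}{14}$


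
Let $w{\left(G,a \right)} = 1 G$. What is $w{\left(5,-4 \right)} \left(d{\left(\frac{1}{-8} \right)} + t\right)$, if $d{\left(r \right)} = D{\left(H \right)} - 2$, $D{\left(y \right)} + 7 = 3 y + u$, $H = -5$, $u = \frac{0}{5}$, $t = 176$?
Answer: $760$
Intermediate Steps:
$u = 0$ ($u = 0 \cdot \frac{1}{5} = 0$)
$w{\left(G,a \right)} = G$
$D{\left(y \right)} = -7 + 3 y$ ($D{\left(y \right)} = -7 + \left(3 y + 0\right) = -7 + 3 y$)
$d{\left(r \right)} = -24$ ($d{\left(r \right)} = \left(-7 + 3 \left(-5\right)\right) - 2 = \left(-7 - 15\right) - 2 = -22 - 2 = -24$)
$w{\left(5,-4 \right)} \left(d{\left(\frac{1}{-8} \right)} + t\right) = 5 \left(-24 + 176\right) = 5 \cdot 152 = 760$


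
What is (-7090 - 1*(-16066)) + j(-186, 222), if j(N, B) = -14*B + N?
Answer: 5682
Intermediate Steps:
j(N, B) = N - 14*B
(-7090 - 1*(-16066)) + j(-186, 222) = (-7090 - 1*(-16066)) + (-186 - 14*222) = (-7090 + 16066) + (-186 - 3108) = 8976 - 3294 = 5682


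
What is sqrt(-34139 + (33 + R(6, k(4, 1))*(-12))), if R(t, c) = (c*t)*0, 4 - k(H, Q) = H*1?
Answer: I*sqrt(34106) ≈ 184.68*I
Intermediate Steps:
k(H, Q) = 4 - H
R(t, c) = 0
sqrt(-34139 + (33 + R(6, k(4, 1))*(-12))) = sqrt(-34139 + (33 + 0*(-12))) = sqrt(-34139 + (33 + 0)) = sqrt(-34139 + 33) = sqrt(-34106) = I*sqrt(34106)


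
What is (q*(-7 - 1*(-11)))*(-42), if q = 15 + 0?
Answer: -2520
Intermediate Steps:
q = 15
(q*(-7 - 1*(-11)))*(-42) = (15*(-7 - 1*(-11)))*(-42) = (15*(-7 + 11))*(-42) = (15*4)*(-42) = 60*(-42) = -2520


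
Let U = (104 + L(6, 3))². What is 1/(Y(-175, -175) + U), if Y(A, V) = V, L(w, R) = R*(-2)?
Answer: 1/9429 ≈ 0.00010606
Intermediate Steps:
L(w, R) = -2*R
U = 9604 (U = (104 - 2*3)² = (104 - 6)² = 98² = 9604)
1/(Y(-175, -175) + U) = 1/(-175 + 9604) = 1/9429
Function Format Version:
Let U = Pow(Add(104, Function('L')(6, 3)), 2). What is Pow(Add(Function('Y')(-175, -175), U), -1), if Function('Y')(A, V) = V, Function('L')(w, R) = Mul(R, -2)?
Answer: Rational(1, 9429) ≈ 0.00010606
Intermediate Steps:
Function('L')(w, R) = Mul(-2, R)
U = 9604 (U = Pow(Add(104, Mul(-2, 3)), 2) = Pow(Add(104, -6), 2) = Pow(98, 2) = 9604)
Pow(Add(Function('Y')(-175, -175), U), -1) = Pow(Add(-175, 9604), -1) = Pow(9429, -1) = Rational(1, 9429)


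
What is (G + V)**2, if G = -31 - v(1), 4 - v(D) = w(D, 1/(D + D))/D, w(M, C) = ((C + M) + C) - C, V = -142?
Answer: 123201/4 ≈ 30800.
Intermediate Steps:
w(M, C) = C + M (w(M, C) = (M + 2*C) - C = C + M)
v(D) = 4 - (D + 1/(2*D))/D (v(D) = 4 - (1/(D + D) + D)/D = 4 - (1/(2*D) + D)/D = 4 - (D + 1/(2*D))/D)
G = -67/2 (G = -31 - (3 - 1/2/1**2) = -31 - (3 - 1/2*1) = -31 - (3 - 1/2) = -31 - 1*5/2 = -31 - 5/2 = -67/2 ≈ -33.500)
(G + V)**2 = (-67/2 - 142)**2 = (-351/2)**2 = 123201/4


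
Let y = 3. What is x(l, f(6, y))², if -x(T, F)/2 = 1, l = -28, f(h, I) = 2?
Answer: 4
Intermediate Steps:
x(T, F) = -2 (x(T, F) = -2*1 = -2)
x(l, f(6, y))² = (-2)² = 4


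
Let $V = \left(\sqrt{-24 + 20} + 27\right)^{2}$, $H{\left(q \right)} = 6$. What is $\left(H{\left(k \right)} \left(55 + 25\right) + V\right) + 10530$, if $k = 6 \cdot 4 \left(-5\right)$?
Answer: $11735 + 108 i \approx 11735.0 + 108.0 i$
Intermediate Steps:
$k = -120$ ($k = 24 \left(-5\right) = -120$)
$V = \left(27 + 2 i\right)^{2}$ ($V = \left(\sqrt{-4} + 27\right)^{2} = \left(2 i + 27\right)^{2} = \left(27 + 2 i\right)^{2} \approx 725.0 + 108.0 i$)
$\left(H{\left(k \right)} \left(55 + 25\right) + V\right) + 10530 = \left(6 \left(55 + 25\right) + \left(725 + 108 i\right)\right) + 10530 = \left(6 \cdot 80 + \left(725 + 108 i\right)\right) + 10530 = \left(480 + \left(725 + 108 i\right)\right) + 10530 = \left(1205 + 108 i\right) + 10530 = 11735 + 108 i$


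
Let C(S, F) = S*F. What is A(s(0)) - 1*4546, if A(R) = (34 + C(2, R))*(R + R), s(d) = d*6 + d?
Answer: -4546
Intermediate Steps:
C(S, F) = F*S
s(d) = 7*d (s(d) = 6*d + d = 7*d)
A(R) = 2*R*(34 + 2*R) (A(R) = (34 + R*2)*(R + R) = (34 + 2*R)*(2*R) = 2*R*(34 + 2*R))
A(s(0)) - 1*4546 = 4*(7*0)*(17 + 7*0) - 1*4546 = 4*0*(17 + 0) - 4546 = 4*0*17 - 4546 = 0 - 4546 = -4546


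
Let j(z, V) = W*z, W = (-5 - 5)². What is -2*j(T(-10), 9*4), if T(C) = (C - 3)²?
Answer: -33800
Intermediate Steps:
T(C) = (-3 + C)²
W = 100 (W = (-10)² = 100)
j(z, V) = 100*z
-2*j(T(-10), 9*4) = -200*(-3 - 10)² = -200*(-13)² = -200*169 = -2*16900 = -33800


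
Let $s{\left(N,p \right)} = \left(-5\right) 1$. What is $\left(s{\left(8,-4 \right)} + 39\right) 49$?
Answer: $1666$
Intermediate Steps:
$s{\left(N,p \right)} = -5$
$\left(s{\left(8,-4 \right)} + 39\right) 49 = \left(-5 + 39\right) 49 = 34 \cdot 49 = 1666$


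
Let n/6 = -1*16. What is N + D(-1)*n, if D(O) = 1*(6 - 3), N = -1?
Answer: -289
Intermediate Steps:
D(O) = 3 (D(O) = 1*3 = 3)
n = -96 (n = 6*(-1*16) = 6*(-16) = -96)
N + D(-1)*n = -1 + 3*(-96) = -1 - 288 = -289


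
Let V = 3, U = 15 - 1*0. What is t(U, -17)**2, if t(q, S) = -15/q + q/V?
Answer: 16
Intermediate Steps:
U = 15 (U = 15 + 0 = 15)
t(q, S) = -15/q + q/3
t(U, -17)**2 = (-15/15 + (1/3)*15)**2 = (-15*1/15 + 5)**2 = (-1 + 5)**2 = 4**2 = 16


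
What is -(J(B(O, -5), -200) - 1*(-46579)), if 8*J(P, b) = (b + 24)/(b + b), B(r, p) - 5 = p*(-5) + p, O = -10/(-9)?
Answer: -9315811/200 ≈ -46579.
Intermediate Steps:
O = 10/9 (O = -10*(-1/9) = 10/9 ≈ 1.1111)
B(r, p) = 5 - 4*p (B(r, p) = 5 + (p*(-5) + p) = 5 + (-5*p + p) = 5 - 4*p)
J(P, b) = (24 + b)/(16*b) (J(P, b) = ((b + 24)/(b + b))/8 = ((24 + b)/((2*b)))/8 = ((24 + b)*(1/(2*b)))/8 = ((24 + b)/(2*b))/8 = (24 + b)/(16*b))
-(J(B(O, -5), -200) - 1*(-46579)) = -((1/16)*(24 - 200)/(-200) - 1*(-46579)) = -((1/16)*(-1/200)*(-176) + 46579) = -(11/200 + 46579) = -1*9315811/200 = -9315811/200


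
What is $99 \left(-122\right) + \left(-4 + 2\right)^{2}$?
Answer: $-12074$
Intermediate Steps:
$99 \left(-122\right) + \left(-4 + 2\right)^{2} = -12078 + \left(-2\right)^{2} = -12078 + 4 = -12074$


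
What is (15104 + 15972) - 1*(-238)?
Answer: 31314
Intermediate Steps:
(15104 + 15972) - 1*(-238) = 31076 + 238 = 31314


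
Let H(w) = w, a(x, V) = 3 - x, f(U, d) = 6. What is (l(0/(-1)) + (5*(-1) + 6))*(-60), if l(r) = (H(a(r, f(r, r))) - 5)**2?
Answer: -300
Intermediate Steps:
l(r) = (-2 - r)**2 (l(r) = ((3 - r) - 5)**2 = (-2 - r)**2)
(l(0/(-1)) + (5*(-1) + 6))*(-60) = ((2 + 0/(-1))**2 + (5*(-1) + 6))*(-60) = ((2 + 0*(-1))**2 + (-5 + 6))*(-60) = ((2 + 0)**2 + 1)*(-60) = (2**2 + 1)*(-60) = (4 + 1)*(-60) = 5*(-60) = -300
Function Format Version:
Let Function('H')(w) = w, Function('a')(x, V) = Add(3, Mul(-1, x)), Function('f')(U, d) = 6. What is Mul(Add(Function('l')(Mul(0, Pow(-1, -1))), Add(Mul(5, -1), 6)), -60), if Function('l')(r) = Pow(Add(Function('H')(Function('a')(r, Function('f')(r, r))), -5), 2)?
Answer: -300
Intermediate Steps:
Function('l')(r) = Pow(Add(-2, Mul(-1, r)), 2) (Function('l')(r) = Pow(Add(Add(3, Mul(-1, r)), -5), 2) = Pow(Add(-2, Mul(-1, r)), 2))
Mul(Add(Function('l')(Mul(0, Pow(-1, -1))), Add(Mul(5, -1), 6)), -60) = Mul(Add(Pow(Add(2, Mul(0, Pow(-1, -1))), 2), Add(Mul(5, -1), 6)), -60) = Mul(Add(Pow(Add(2, Mul(0, -1)), 2), Add(-5, 6)), -60) = Mul(Add(Pow(Add(2, 0), 2), 1), -60) = Mul(Add(Pow(2, 2), 1), -60) = Mul(Add(4, 1), -60) = Mul(5, -60) = -300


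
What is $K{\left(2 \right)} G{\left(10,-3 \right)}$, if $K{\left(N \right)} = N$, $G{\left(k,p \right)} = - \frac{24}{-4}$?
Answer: $12$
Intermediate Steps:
$G{\left(k,p \right)} = 6$ ($G{\left(k,p \right)} = \left(-24\right) \left(- \frac{1}{4}\right) = 6$)
$K{\left(2 \right)} G{\left(10,-3 \right)} = 2 \cdot 6 = 12$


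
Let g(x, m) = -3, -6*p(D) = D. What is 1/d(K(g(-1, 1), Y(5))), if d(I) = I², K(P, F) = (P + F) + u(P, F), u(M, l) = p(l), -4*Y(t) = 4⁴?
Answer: 9/28561 ≈ 0.00031511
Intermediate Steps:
p(D) = -D/6
Y(t) = -64 (Y(t) = -¼*4⁴ = -¼*256 = -64)
u(M, l) = -l/6
K(P, F) = P + 5*F/6 (K(P, F) = (P + F) - F/6 = (F + P) - F/6 = P + 5*F/6)
1/d(K(g(-1, 1), Y(5))) = 1/((-3 + (⅚)*(-64))²) = 1/((-3 - 160/3)²) = 1/((-169/3)²) = 1/(28561/9) = 9/28561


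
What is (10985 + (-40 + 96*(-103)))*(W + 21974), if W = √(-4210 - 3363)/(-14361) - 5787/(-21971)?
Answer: 510315943837/21971 - 1057*I*√7573/14361 ≈ 2.3227e+7 - 6.4051*I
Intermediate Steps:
W = 5787/21971 - I*√7573/14361 (W = √(-7573)*(-1/14361) - 5787*(-1/21971) = (I*√7573)*(-1/14361) + 5787/21971 = -I*√7573/14361 + 5787/21971 = 5787/21971 - I*√7573/14361 ≈ 0.26339 - 0.0060597*I)
(10985 + (-40 + 96*(-103)))*(W + 21974) = (10985 + (-40 + 96*(-103)))*((5787/21971 - I*√7573/14361) + 21974) = (10985 + (-40 - 9888))*(482796541/21971 - I*√7573/14361) = (10985 - 9928)*(482796541/21971 - I*√7573/14361) = 1057*(482796541/21971 - I*√7573/14361) = 510315943837/21971 - 1057*I*√7573/14361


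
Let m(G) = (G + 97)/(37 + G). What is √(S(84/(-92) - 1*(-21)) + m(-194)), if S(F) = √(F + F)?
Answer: √(8056141 + 1133854*√5313)/3611 ≈ 2.6374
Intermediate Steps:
m(G) = (97 + G)/(37 + G)
S(F) = √2*√F (S(F) = √(2*F) = √2*√F)
√(S(84/(-92) - 1*(-21)) + m(-194)) = √(√2*√(84/(-92) - 1*(-21)) + (97 - 194)/(37 - 194)) = √(√2*√(84*(-1/92) + 21) - 97/(-157)) = √(√2*√(-21/23 + 21) - 1/157*(-97)) = √(√2*√(462/23) + 97/157) = √(√2*(√10626/23) + 97/157) = √(2*√5313/23 + 97/157) = √(97/157 + 2*√5313/23)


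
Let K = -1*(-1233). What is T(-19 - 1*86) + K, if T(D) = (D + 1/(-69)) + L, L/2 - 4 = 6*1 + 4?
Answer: 79763/69 ≈ 1156.0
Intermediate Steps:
K = 1233
L = 28 (L = 8 + 2*(6*1 + 4) = 8 + 2*(6 + 4) = 8 + 2*10 = 8 + 20 = 28)
T(D) = 1931/69 + D (T(D) = (D + 1/(-69)) + 28 = (D - 1/69) + 28 = (-1/69 + D) + 28 = 1931/69 + D)
T(-19 - 1*86) + K = (1931/69 + (-19 - 1*86)) + 1233 = (1931/69 + (-19 - 86)) + 1233 = (1931/69 - 105) + 1233 = -5314/69 + 1233 = 79763/69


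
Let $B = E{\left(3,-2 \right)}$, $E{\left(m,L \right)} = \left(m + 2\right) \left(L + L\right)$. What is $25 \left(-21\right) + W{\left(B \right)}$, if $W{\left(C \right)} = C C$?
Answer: $-125$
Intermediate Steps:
$E{\left(m,L \right)} = 2 L \left(2 + m\right)$ ($E{\left(m,L \right)} = \left(2 + m\right) 2 L = 2 L \left(2 + m\right)$)
$B = -20$ ($B = 2 \left(-2\right) \left(2 + 3\right) = 2 \left(-2\right) 5 = -20$)
$W{\left(C \right)} = C^{2}$
$25 \left(-21\right) + W{\left(B \right)} = 25 \left(-21\right) + \left(-20\right)^{2} = -525 + 400 = -125$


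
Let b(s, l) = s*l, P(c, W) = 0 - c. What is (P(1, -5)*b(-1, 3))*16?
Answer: 48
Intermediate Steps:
P(c, W) = -c
b(s, l) = l*s
(P(1, -5)*b(-1, 3))*16 = ((-1*1)*(3*(-1)))*16 = -1*(-3)*16 = 3*16 = 48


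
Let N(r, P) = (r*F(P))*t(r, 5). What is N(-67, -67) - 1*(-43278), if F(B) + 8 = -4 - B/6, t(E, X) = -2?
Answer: 129499/3 ≈ 43166.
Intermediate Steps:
F(B) = -12 - B/6 (F(B) = -8 + (-4 - B/6) = -12 - B/6)
N(r, P) = -2*r*(-12 - P/6) (N(r, P) = (r*(-12 - P/6))*(-2) = -2*r*(-12 - P/6))
N(-67, -67) - 1*(-43278) = (⅓)*(-67)*(72 - 67) - 1*(-43278) = (⅓)*(-67)*5 + 43278 = -335/3 + 43278 = 129499/3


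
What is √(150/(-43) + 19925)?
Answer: 5*√1473395/43 ≈ 141.14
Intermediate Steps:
√(150/(-43) + 19925) = √(150*(-1/43) + 19925) = √(-150/43 + 19925) = √(856625/43) = 5*√1473395/43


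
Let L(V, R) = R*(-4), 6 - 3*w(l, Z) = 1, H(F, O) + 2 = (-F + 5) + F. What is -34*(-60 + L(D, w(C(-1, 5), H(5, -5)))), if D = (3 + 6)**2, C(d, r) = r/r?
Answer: 6800/3 ≈ 2266.7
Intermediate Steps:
H(F, O) = 3 (H(F, O) = -2 + ((-F + 5) + F) = -2 + ((5 - F) + F) = -2 + 5 = 3)
C(d, r) = 1
w(l, Z) = 5/3 (w(l, Z) = 2 - 1/3*1 = 2 - 1/3 = 5/3)
D = 81 (D = 9**2 = 81)
L(V, R) = -4*R
-34*(-60 + L(D, w(C(-1, 5), H(5, -5)))) = -34*(-60 - 4*5/3) = -34*(-60 - 20/3) = -34*(-200/3) = 6800/3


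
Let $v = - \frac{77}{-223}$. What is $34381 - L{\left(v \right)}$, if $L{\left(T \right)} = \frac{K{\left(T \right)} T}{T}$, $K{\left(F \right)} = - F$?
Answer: $\frac{7667040}{223} \approx 34381.0$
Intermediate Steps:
$v = \frac{77}{223}$ ($v = \left(-77\right) \left(- \frac{1}{223}\right) = \frac{77}{223} \approx 0.34529$)
$L{\left(T \right)} = - T$ ($L{\left(T \right)} = \frac{- T T}{T} = \frac{\left(-1\right) T^{2}}{T} = - T$)
$34381 - L{\left(v \right)} = 34381 - \left(-1\right) \frac{77}{223} = 34381 - - \frac{77}{223} = 34381 + \frac{77}{223} = \frac{7667040}{223}$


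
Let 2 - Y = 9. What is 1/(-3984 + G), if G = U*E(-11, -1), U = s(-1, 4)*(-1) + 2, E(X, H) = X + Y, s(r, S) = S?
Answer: -1/3948 ≈ -0.00025329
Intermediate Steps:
Y = -7 (Y = 2 - 1*9 = 2 - 9 = -7)
E(X, H) = -7 + X (E(X, H) = X - 7 = -7 + X)
U = -2 (U = 4*(-1) + 2 = -4 + 2 = -2)
G = 36 (G = -2*(-7 - 11) = -2*(-18) = 36)
1/(-3984 + G) = 1/(-3984 + 36) = 1/(-3948) = -1/3948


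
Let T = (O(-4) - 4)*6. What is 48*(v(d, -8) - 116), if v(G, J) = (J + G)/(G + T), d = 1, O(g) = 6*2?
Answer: -39024/7 ≈ -5574.9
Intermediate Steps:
O(g) = 12
T = 48 (T = (12 - 4)*6 = 8*6 = 48)
v(G, J) = (G + J)/(48 + G) (v(G, J) = (J + G)/(G + 48) = (G + J)/(48 + G))
48*(v(d, -8) - 116) = 48*((1 - 8)/(48 + 1) - 116) = 48*(-7/49 - 116) = 48*((1/49)*(-7) - 116) = 48*(-⅐ - 116) = 48*(-813/7) = -39024/7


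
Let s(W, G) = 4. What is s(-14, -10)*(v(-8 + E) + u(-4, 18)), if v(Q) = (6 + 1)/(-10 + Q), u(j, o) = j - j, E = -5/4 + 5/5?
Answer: -112/73 ≈ -1.5342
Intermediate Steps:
E = -¼ (E = -5*¼ + 5*(⅕) = -5/4 + 1 = -¼ ≈ -0.25000)
u(j, o) = 0
v(Q) = 7/(-10 + Q)
s(-14, -10)*(v(-8 + E) + u(-4, 18)) = 4*(7/(-10 + (-8 - ¼)) + 0) = 4*(7/(-10 - 33/4) + 0) = 4*(7/(-73/4) + 0) = 4*(7*(-4/73) + 0) = 4*(-28/73 + 0) = 4*(-28/73) = -112/73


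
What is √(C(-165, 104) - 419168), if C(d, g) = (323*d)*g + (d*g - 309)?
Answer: 41*I*√3557 ≈ 2445.3*I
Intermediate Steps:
C(d, g) = -309 + 324*d*g (C(d, g) = 323*d*g + (-309 + d*g) = -309 + 324*d*g)
√(C(-165, 104) - 419168) = √((-309 + 324*(-165)*104) - 419168) = √((-309 - 5559840) - 419168) = √(-5560149 - 419168) = √(-5979317) = 41*I*√3557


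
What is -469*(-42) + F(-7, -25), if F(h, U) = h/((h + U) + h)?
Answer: 768229/39 ≈ 19698.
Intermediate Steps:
F(h, U) = h/(U + 2*h) (F(h, U) = h/((U + h) + h) = h/(U + 2*h))
-469*(-42) + F(-7, -25) = -469*(-42) - 7/(-25 + 2*(-7)) = 19698 - 7/(-25 - 14) = 19698 - 7/(-39) = 19698 - 7*(-1/39) = 19698 + 7/39 = 768229/39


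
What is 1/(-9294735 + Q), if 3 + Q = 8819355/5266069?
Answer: -5266069/48946722825567 ≈ -1.0759e-7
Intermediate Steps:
Q = -6978852/5266069 (Q = -3 + 8819355/5266069 = -6978852/5266069 ≈ -1.3252)
1/(-9294735 + Q) = 1/(-9294735 - 6978852/5266069) = 1/(-48946722825567/5266069) = -5266069/48946722825567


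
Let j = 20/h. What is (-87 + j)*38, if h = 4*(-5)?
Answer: -3344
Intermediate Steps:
h = -20
j = -1 (j = 20/(-20) = 20*(-1/20) = -1)
(-87 + j)*38 = (-87 - 1)*38 = -88*38 = -3344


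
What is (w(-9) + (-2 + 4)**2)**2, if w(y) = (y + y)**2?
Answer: 107584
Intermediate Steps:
w(y) = 4*y**2 (w(y) = (2*y)**2 = 4*y**2)
(w(-9) + (-2 + 4)**2)**2 = (4*(-9)**2 + (-2 + 4)**2)**2 = (4*81 + 2**2)**2 = (324 + 4)**2 = 328**2 = 107584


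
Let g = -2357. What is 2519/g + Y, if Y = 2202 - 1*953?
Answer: 2941374/2357 ≈ 1247.9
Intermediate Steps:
Y = 1249 (Y = 2202 - 953 = 1249)
2519/g + Y = 2519/(-2357) + 1249 = 2519*(-1/2357) + 1249 = -2519/2357 + 1249 = 2941374/2357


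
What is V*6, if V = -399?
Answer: -2394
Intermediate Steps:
V*6 = -399*6 = -2394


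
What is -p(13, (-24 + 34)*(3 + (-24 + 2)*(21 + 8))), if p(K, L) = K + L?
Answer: 6337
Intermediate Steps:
-p(13, (-24 + 34)*(3 + (-24 + 2)*(21 + 8))) = -(13 + (-24 + 34)*(3 + (-24 + 2)*(21 + 8))) = -(13 + 10*(3 - 22*29)) = -(13 + 10*(3 - 638)) = -(13 + 10*(-635)) = -(13 - 6350) = -1*(-6337) = 6337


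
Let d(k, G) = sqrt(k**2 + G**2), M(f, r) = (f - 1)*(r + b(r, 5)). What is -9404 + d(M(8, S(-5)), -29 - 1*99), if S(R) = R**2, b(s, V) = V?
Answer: -9404 + 2*sqrt(15121) ≈ -9158.1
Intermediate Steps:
M(f, r) = (-1 + f)*(5 + r) (M(f, r) = (f - 1)*(r + 5) = (-1 + f)*(5 + r))
d(k, G) = sqrt(G**2 + k**2)
-9404 + d(M(8, S(-5)), -29 - 1*99) = -9404 + sqrt((-29 - 1*99)**2 + (-5 - 1*(-5)**2 + 5*8 + 8*(-5)**2)**2) = -9404 + sqrt((-29 - 99)**2 + (-5 - 1*25 + 40 + 8*25)**2) = -9404 + sqrt((-128)**2 + (-5 - 25 + 40 + 200)**2) = -9404 + sqrt(16384 + 210**2) = -9404 + sqrt(16384 + 44100) = -9404 + sqrt(60484) = -9404 + 2*sqrt(15121)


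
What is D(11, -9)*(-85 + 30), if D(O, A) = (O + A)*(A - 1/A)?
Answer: 8800/9 ≈ 977.78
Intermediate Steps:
D(O, A) = (A + O)*(A - 1/A)
D(11, -9)*(-85 + 30) = (-1 + (-9)**2 - 9*11 - 1*11/(-9))*(-85 + 30) = (-1 + 81 - 99 - 1*11*(-1/9))*(-55) = (-1 + 81 - 99 + 11/9)*(-55) = -160/9*(-55) = 8800/9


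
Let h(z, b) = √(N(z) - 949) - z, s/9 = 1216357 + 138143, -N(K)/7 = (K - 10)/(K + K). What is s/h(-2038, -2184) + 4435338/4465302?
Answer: 6281311662034895791/1050172063521689 - 4063500*I*√989056685/1411110017 ≈ 5981.2 - 90.563*I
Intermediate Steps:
N(K) = -7*(-10 + K)/(2*K) (N(K) = -7*(K - 10)/(K + K) = -7*(-10 + K)/(2*K))
s = 12190500 (s = 9*(1216357 + 138143) = 9*1354500 = 12190500)
h(z, b) = √(-1905/2 + 35/z) - z (h(z, b) = √((-7/2 + 35/z) - 949) - z = √(-1905/2 + 35/z) - z)
s/h(-2038, -2184) + 4435338/4465302 = 12190500/(√(-3810 + 140/(-2038))/2 - 1*(-2038)) + 4435338/4465302 = 12190500/(√(-3810 + 140*(-1/2038))/2 + 2038) + 4435338*(1/4465302) = 12190500/(√(-3810 - 70/1019)/2 + 2038) + 739223/744217 = 12190500/(√(-3882460/1019)/2 + 2038) + 739223/744217 = 12190500/((2*I*√989056685/1019)/2 + 2038) + 739223/744217 = 12190500/(I*√989056685/1019 + 2038) + 739223/744217 = 12190500/(2038 + I*√989056685/1019) + 739223/744217 = 739223/744217 + 12190500/(2038 + I*√989056685/1019)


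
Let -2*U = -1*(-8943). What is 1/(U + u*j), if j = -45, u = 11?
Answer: -2/9933 ≈ -0.00020135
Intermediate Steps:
U = -8943/2 (U = -(-1)*(-8943)/2 = -1/2*8943 = -8943/2 ≈ -4471.5)
1/(U + u*j) = 1/(-8943/2 + 11*(-45)) = 1/(-8943/2 - 495) = 1/(-9933/2) = -2/9933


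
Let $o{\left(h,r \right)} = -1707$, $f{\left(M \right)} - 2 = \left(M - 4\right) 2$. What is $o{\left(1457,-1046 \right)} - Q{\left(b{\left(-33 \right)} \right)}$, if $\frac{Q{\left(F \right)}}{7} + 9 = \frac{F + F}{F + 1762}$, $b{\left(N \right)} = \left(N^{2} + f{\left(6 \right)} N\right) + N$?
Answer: $- \frac{1079823}{655} \approx -1648.6$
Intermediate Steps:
$f{\left(M \right)} = -6 + 2 M$ ($f{\left(M \right)} = 2 + \left(M - 4\right) 2 = 2 + \left(-4 + M\right) 2 = 2 + \left(-8 + 2 M\right) = -6 + 2 M$)
$b{\left(N \right)} = N^{2} + 7 N$ ($b{\left(N \right)} = \left(N^{2} + \left(-6 + 2 \cdot 6\right) N\right) + N = \left(N^{2} + \left(-6 + 12\right) N\right) + N = \left(N^{2} + 6 N\right) + N = N^{2} + 7 N$)
$Q{\left(F \right)} = -63 + \frac{14 F}{1762 + F}$ ($Q{\left(F \right)} = -63 + 7 \frac{F + F}{F + 1762} = -63 + 7 \frac{2 F}{1762 + F} = -63 + \frac{14 F}{1762 + F}$)
$o{\left(1457,-1046 \right)} - Q{\left(b{\left(-33 \right)} \right)} = -1707 - \frac{7 \left(-15858 - 7 \left(- 33 \left(7 - 33\right)\right)\right)}{1762 - 33 \left(7 - 33\right)} = -1707 - \frac{7 \left(-15858 - 7 \left(\left(-33\right) \left(-26\right)\right)\right)}{1762 - -858} = -1707 - \frac{7 \left(-15858 - 6006\right)}{1762 + 858} = -1707 - \frac{7 \left(-15858 - 6006\right)}{2620} = -1707 - 7 \cdot \frac{1}{2620} \left(-21864\right) = -1707 - - \frac{38262}{655} = -1707 + \frac{38262}{655} = - \frac{1079823}{655}$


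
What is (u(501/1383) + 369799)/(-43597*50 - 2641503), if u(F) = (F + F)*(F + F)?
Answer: -78590164835/1024638760913 ≈ -0.076700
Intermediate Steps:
u(F) = 4*F**2 (u(F) = (2*F)*(2*F) = 4*F**2)
(u(501/1383) + 369799)/(-43597*50 - 2641503) = (4*(501/1383)**2 + 369799)/(-43597*50 - 2641503) = (4*(501*(1/1383))**2 + 369799)/(-2179850 - 2641503) = (4*(167/461)**2 + 369799)/(-4821353) = (4*(27889/212521) + 369799)*(-1/4821353) = (111556/212521 + 369799)*(-1/4821353) = (78590164835/212521)*(-1/4821353) = -78590164835/1024638760913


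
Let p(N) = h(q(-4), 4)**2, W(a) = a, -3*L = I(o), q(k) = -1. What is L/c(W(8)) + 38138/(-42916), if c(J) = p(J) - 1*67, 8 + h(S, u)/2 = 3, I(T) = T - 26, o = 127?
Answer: -4055089/2124342 ≈ -1.9089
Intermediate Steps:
I(T) = -26 + T
L = -101/3 (L = -(-26 + 127)/3 = -1/3*101 = -101/3 ≈ -33.667)
h(S, u) = -10 (h(S, u) = -16 + 2*3 = -16 + 6 = -10)
p(N) = 100 (p(N) = (-10)**2 = 100)
c(J) = 33 (c(J) = 100 - 1*67 = 100 - 67 = 33)
L/c(W(8)) + 38138/(-42916) = -101/3/33 + 38138/(-42916) = -101/3*1/33 + 38138*(-1/42916) = -101/99 - 19069/21458 = -4055089/2124342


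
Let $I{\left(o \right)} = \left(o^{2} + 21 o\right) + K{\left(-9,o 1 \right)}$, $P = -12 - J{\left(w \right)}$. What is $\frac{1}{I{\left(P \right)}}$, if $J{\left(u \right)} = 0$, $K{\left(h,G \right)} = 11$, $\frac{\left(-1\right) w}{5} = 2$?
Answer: $- \frac{1}{97} \approx -0.010309$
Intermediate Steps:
$w = -10$ ($w = \left(-5\right) 2 = -10$)
$P = -12$ ($P = -12 - 0 = -12 + 0 = -12$)
$I{\left(o \right)} = 11 + o^{2} + 21 o$ ($I{\left(o \right)} = \left(o^{2} + 21 o\right) + 11 = 11 + o^{2} + 21 o$)
$\frac{1}{I{\left(P \right)}} = \frac{1}{11 + \left(-12\right)^{2} + 21 \left(-12\right)} = \frac{1}{11 + 144 - 252} = \frac{1}{-97} = - \frac{1}{97}$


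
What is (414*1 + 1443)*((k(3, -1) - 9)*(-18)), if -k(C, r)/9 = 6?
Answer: 2105838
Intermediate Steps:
k(C, r) = -54 (k(C, r) = -9*6 = -54)
(414*1 + 1443)*((k(3, -1) - 9)*(-18)) = (414*1 + 1443)*((-54 - 9)*(-18)) = (414 + 1443)*(-63*(-18)) = 1857*1134 = 2105838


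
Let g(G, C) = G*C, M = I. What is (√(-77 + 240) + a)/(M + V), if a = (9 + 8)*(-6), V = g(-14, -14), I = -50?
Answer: -51/73 + √163/146 ≈ -0.61118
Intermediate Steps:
M = -50
g(G, C) = C*G
V = 196 (V = -14*(-14) = 196)
a = -102 (a = 17*(-6) = -102)
(√(-77 + 240) + a)/(M + V) = (√(-77 + 240) - 102)/(-50 + 196) = (√163 - 102)/146 = (-102 + √163)*(1/146) = -51/73 + √163/146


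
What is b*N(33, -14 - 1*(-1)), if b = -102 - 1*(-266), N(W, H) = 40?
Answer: 6560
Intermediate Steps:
b = 164 (b = -102 + 266 = 164)
b*N(33, -14 - 1*(-1)) = 164*40 = 6560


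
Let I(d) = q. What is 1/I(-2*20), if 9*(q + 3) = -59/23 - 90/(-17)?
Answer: -3519/9490 ≈ -0.37081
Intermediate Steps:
q = -9490/3519 (q = -3 + (-59/23 - 90/(-17))/9 = -3 + (-59*1/23 - 90*(-1/17))/9 = -3 + (-59/23 + 90/17)/9 = -3 + (⅑)*(1067/391) = -3 + 1067/3519 = -9490/3519 ≈ -2.6968)
I(d) = -9490/3519
1/I(-2*20) = 1/(-9490/3519) = -3519/9490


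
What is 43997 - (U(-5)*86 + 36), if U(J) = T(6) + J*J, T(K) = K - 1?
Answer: 41381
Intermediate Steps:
T(K) = -1 + K
U(J) = 5 + J**2 (U(J) = (-1 + 6) + J*J = 5 + J**2)
43997 - (U(-5)*86 + 36) = 43997 - ((5 + (-5)**2)*86 + 36) = 43997 - ((5 + 25)*86 + 36) = 43997 - (30*86 + 36) = 43997 - (2580 + 36) = 43997 - 1*2616 = 43997 - 2616 = 41381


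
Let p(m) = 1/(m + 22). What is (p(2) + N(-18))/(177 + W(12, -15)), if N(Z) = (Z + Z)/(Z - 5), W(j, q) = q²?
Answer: 887/221904 ≈ 0.0039972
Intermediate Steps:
p(m) = 1/(22 + m)
N(Z) = 2*Z/(-5 + Z) (N(Z) = (2*Z)/(-5 + Z) = 2*Z/(-5 + Z))
(p(2) + N(-18))/(177 + W(12, -15)) = (1/(22 + 2) + 2*(-18)/(-5 - 18))/(177 + (-15)²) = (1/24 + 2*(-18)/(-23))/(177 + 225) = (1/24 + 2*(-18)*(-1/23))/402 = (1/24 + 36/23)*(1/402) = (887/552)*(1/402) = 887/221904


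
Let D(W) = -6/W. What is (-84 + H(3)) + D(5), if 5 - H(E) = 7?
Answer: -436/5 ≈ -87.200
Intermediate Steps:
H(E) = -2 (H(E) = 5 - 1*7 = 5 - 7 = -2)
(-84 + H(3)) + D(5) = (-84 - 2) - 6/5 = -86 - 6*⅕ = -86 - 6/5 = -436/5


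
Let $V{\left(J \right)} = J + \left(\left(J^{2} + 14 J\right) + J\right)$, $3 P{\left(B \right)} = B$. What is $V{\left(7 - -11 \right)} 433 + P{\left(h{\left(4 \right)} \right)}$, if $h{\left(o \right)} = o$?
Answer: $\frac{794992}{3} \approx 2.65 \cdot 10^{5}$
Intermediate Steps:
$P{\left(B \right)} = \frac{B}{3}$
$V{\left(J \right)} = J^{2} + 16 J$ ($V{\left(J \right)} = J + \left(J^{2} + 15 J\right) = J^{2} + 16 J$)
$V{\left(7 - -11 \right)} 433 + P{\left(h{\left(4 \right)} \right)} = \left(7 - -11\right) \left(16 + \left(7 - -11\right)\right) 433 + \frac{1}{3} \cdot 4 = \left(7 + 11\right) \left(16 + \left(7 + 11\right)\right) 433 + \frac{4}{3} = 18 \left(16 + 18\right) 433 + \frac{4}{3} = 18 \cdot 34 \cdot 433 + \frac{4}{3} = 612 \cdot 433 + \frac{4}{3} = 264996 + \frac{4}{3} = \frac{794992}{3}$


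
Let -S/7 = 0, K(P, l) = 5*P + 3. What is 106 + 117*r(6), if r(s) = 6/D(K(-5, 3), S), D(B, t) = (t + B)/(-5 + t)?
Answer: 2921/11 ≈ 265.55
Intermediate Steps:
K(P, l) = 3 + 5*P
S = 0 (S = -7*0 = 0)
D(B, t) = (B + t)/(-5 + t)
r(s) = 15/11 (r(s) = 6/((((3 + 5*(-5)) + 0)/(-5 + 0))) = 6/((((3 - 25) + 0)/(-5))) = 6/((-(-22 + 0)/5)) = 6/((-1/5*(-22))) = 6/(22/5) = 6*(5/22) = 15/11)
106 + 117*r(6) = 106 + 117*(15/11) = 106 + 1755/11 = 2921/11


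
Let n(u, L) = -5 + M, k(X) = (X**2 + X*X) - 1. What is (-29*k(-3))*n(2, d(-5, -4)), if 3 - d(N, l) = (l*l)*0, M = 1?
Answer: 1972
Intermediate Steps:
d(N, l) = 3 (d(N, l) = 3 - l*l*0 = 3 - l**2*0 = 3 - 1*0 = 3 + 0 = 3)
k(X) = -1 + 2*X**2 (k(X) = (X**2 + X**2) - 1 = 2*X**2 - 1 = -1 + 2*X**2)
n(u, L) = -4 (n(u, L) = -5 + 1 = -4)
(-29*k(-3))*n(2, d(-5, -4)) = -29*(-1 + 2*(-3)**2)*(-4) = -29*(-1 + 2*9)*(-4) = -29*(-1 + 18)*(-4) = -29*17*(-4) = -493*(-4) = 1972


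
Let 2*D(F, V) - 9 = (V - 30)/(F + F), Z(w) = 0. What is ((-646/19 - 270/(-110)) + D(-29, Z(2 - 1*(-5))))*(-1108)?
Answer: 9467860/319 ≈ 29680.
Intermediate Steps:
D(F, V) = 9/2 + (-30 + V)/(4*F) (D(F, V) = 9/2 + ((V - 30)/(F + F))/2 = 9/2 + ((-30 + V)/((2*F)))/2 = 9/2 + ((-30 + V)*(1/(2*F)))/2 = 9/2 + ((-30 + V)/(2*F))/2 = 9/2 + (-30 + V)/(4*F))
((-646/19 - 270/(-110)) + D(-29, Z(2 - 1*(-5))))*(-1108) = ((-646/19 - 270/(-110)) + (¼)*(-30 + 0 + 18*(-29))/(-29))*(-1108) = ((-646*1/19 - 270*(-1/110)) + (¼)*(-1/29)*(-30 + 0 - 522))*(-1108) = ((-34 + 27/11) + (¼)*(-1/29)*(-552))*(-1108) = (-347/11 + 138/29)*(-1108) = -8545/319*(-1108) = 9467860/319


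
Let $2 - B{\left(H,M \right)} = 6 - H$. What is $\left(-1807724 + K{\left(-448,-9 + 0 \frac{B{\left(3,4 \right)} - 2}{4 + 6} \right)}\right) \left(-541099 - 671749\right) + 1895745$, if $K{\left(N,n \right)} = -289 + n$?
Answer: $2192857762401$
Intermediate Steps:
$B{\left(H,M \right)} = -4 + H$ ($B{\left(H,M \right)} = 2 - \left(6 - H\right) = 2 + \left(-6 + H\right) = -4 + H$)
$\left(-1807724 + K{\left(-448,-9 + 0 \frac{B{\left(3,4 \right)} - 2}{4 + 6} \right)}\right) \left(-541099 - 671749\right) + 1895745 = \left(-1807724 - 298\right) \left(-541099 - 671749\right) + 1895745 = \left(-1807724 - 298\right) \left(-1212848\right) + 1895745 = \left(-1808022\right) \left(-1212848\right) + 1895745 = 2192855866656 + 1895745 = 2192857762401$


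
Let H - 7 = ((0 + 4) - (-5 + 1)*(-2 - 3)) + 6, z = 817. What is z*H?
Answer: -2451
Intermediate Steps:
H = -3 (H = 7 + (((0 + 4) - (-5 + 1)*(-2 - 3)) + 6) = 7 + ((4 - (-4)*(-5)) + 6) = 7 + ((4 - 1*20) + 6) = 7 + ((4 - 20) + 6) = 7 + (-16 + 6) = 7 - 10 = -3)
z*H = 817*(-3) = -2451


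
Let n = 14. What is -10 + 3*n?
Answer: 32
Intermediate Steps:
-10 + 3*n = -10 + 3*14 = -10 + 42 = 32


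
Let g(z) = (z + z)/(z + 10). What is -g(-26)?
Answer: -13/4 ≈ -3.2500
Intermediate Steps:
g(z) = 2*z/(10 + z) (g(z) = (2*z)/(10 + z) = 2*z/(10 + z))
-g(-26) = -2*(-26)/(10 - 26) = -2*(-26)/(-16) = -2*(-26)*(-1)/16 = -1*13/4 = -13/4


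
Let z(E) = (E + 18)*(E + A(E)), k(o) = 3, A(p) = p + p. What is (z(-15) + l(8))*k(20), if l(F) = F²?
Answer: -213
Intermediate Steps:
A(p) = 2*p
z(E) = 3*E*(18 + E) (z(E) = (E + 18)*(E + 2*E) = (18 + E)*(3*E) = 3*E*(18 + E))
(z(-15) + l(8))*k(20) = (3*(-15)*(18 - 15) + 8²)*3 = (3*(-15)*3 + 64)*3 = (-135 + 64)*3 = -71*3 = -213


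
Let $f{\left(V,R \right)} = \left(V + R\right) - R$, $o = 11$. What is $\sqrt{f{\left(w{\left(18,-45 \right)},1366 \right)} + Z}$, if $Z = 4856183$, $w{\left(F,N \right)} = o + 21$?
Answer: $13 \sqrt{28735} \approx 2203.7$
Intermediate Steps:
$w{\left(F,N \right)} = 32$ ($w{\left(F,N \right)} = 11 + 21 = 32$)
$f{\left(V,R \right)} = V$ ($f{\left(V,R \right)} = \left(R + V\right) - R = V$)
$\sqrt{f{\left(w{\left(18,-45 \right)},1366 \right)} + Z} = \sqrt{32 + 4856183} = \sqrt{4856215} = 13 \sqrt{28735}$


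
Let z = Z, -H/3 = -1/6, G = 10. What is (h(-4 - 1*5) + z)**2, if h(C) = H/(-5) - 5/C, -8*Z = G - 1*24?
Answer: 157609/32400 ≈ 4.8645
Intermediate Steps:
H = 1/2 (H = -(-3)/6 = -3*(-1/6) = 1/2 ≈ 0.50000)
Z = 7/4 (Z = -(10 - 1*24)/8 = -(10 - 24)/8 = -1/8*(-14) = 7/4 ≈ 1.7500)
h(C) = -1/10 - 5/C (h(C) = (1/2)/(-5) - 5/C = (1/2)*(-1/5) - 5/C = -1/10 - 5/C)
z = 7/4 ≈ 1.7500
(h(-4 - 1*5) + z)**2 = ((-50 - (-4 - 1*5))/(10*(-4 - 1*5)) + 7/4)**2 = ((-50 - (-4 - 5))/(10*(-4 - 5)) + 7/4)**2 = ((1/10)*(-50 - 1*(-9))/(-9) + 7/4)**2 = ((1/10)*(-1/9)*(-50 + 9) + 7/4)**2 = ((1/10)*(-1/9)*(-41) + 7/4)**2 = (41/90 + 7/4)**2 = (397/180)**2 = 157609/32400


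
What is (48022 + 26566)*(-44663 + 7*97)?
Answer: -3280678592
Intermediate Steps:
(48022 + 26566)*(-44663 + 7*97) = 74588*(-44663 + 679) = 74588*(-43984) = -3280678592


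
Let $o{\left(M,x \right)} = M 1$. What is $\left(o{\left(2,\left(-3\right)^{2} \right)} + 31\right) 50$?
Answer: $1650$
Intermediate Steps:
$o{\left(M,x \right)} = M$
$\left(o{\left(2,\left(-3\right)^{2} \right)} + 31\right) 50 = \left(2 + 31\right) 50 = 33 \cdot 50 = 1650$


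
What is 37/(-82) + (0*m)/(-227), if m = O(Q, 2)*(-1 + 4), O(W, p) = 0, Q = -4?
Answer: -37/82 ≈ -0.45122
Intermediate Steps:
m = 0 (m = 0*(-1 + 4) = 0*3 = 0)
37/(-82) + (0*m)/(-227) = 37/(-82) + (0*0)/(-227) = 37*(-1/82) + 0*(-1/227) = -37/82 + 0 = -37/82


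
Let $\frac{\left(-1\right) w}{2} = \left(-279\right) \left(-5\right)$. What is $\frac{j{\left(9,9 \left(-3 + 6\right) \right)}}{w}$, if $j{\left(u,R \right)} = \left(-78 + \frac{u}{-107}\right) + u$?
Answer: $\frac{1232}{49755} \approx 0.024761$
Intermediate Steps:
$j{\left(u,R \right)} = -78 + \frac{106 u}{107}$ ($j{\left(u,R \right)} = \left(-78 + u \left(- \frac{1}{107}\right)\right) + u = \left(-78 - \frac{u}{107}\right) + u = -78 + \frac{106 u}{107}$)
$w = -2790$ ($w = - 2 \left(\left(-279\right) \left(-5\right)\right) = \left(-2\right) 1395 = -2790$)
$\frac{j{\left(9,9 \left(-3 + 6\right) \right)}}{w} = \frac{-78 + \frac{106}{107} \cdot 9}{-2790} = \left(-78 + \frac{954}{107}\right) \left(- \frac{1}{2790}\right) = \left(- \frac{7392}{107}\right) \left(- \frac{1}{2790}\right) = \frac{1232}{49755}$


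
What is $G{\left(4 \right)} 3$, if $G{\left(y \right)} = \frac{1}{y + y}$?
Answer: $\frac{3}{8} \approx 0.375$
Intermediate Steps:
$G{\left(y \right)} = \frac{1}{2 y}$
$G{\left(4 \right)} 3 = \frac{1}{2 \cdot 4} \cdot 3 = \frac{1}{2} \cdot \frac{1}{4} \cdot 3 = \frac{1}{8} \cdot 3 = \frac{3}{8}$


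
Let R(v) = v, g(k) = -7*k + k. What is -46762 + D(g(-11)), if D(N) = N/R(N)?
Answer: -46761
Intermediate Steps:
g(k) = -6*k
D(N) = 1 (D(N) = N/N = 1)
-46762 + D(g(-11)) = -46762 + 1 = -46761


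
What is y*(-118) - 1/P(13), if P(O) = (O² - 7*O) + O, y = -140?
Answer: 1503319/91 ≈ 16520.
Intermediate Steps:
P(O) = O² - 6*O
y*(-118) - 1/P(13) = -140*(-118) - 1/(13*(-6 + 13)) = 16520 - 1/(13*7) = 16520 - 1/91 = 1503319/91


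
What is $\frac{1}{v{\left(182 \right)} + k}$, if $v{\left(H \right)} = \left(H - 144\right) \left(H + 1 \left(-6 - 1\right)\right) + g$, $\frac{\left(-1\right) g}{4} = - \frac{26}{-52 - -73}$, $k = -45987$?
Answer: $- \frac{21}{825973} \approx -2.5425 \cdot 10^{-5}$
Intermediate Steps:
$g = \frac{104}{21}$ ($g = - 4 \left(- \frac{26}{-52 - -73}\right) = - 4 \left(- \frac{26}{-52 + 73}\right) = - 4 \left(- \frac{26}{21}\right) = - 4 \left(\left(-26\right) \frac{1}{21}\right) = \left(-4\right) \left(- \frac{26}{21}\right) = \frac{104}{21} \approx 4.9524$)
$v{\left(H \right)} = \frac{104}{21} + \left(-144 + H\right) \left(-7 + H\right)$ ($v{\left(H \right)} = \left(H - 144\right) \left(H + 1 \left(-6 - 1\right)\right) + \frac{104}{21} = \left(-144 + H\right) \left(H + 1 \left(-7\right)\right) + \frac{104}{21} = \left(-144 + H\right) \left(H - 7\right) + \frac{104}{21} = \left(-144 + H\right) \left(-7 + H\right) + \frac{104}{21} = \frac{104}{21} + \left(-144 + H\right) \left(-7 + H\right)$)
$\frac{1}{v{\left(182 \right)} + k} = \frac{1}{\left(\frac{21272}{21} + 182^{2} - 27482\right) - 45987} = \frac{1}{\left(\frac{21272}{21} + 33124 - 27482\right) - 45987} = \frac{1}{\frac{139754}{21} - 45987} = \frac{1}{- \frac{825973}{21}} = - \frac{21}{825973}$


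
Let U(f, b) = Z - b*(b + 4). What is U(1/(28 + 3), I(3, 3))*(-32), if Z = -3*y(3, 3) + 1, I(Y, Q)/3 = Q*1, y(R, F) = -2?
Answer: 3520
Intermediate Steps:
I(Y, Q) = 3*Q (I(Y, Q) = 3*(Q*1) = 3*Q)
Z = 7 (Z = -3*(-2) + 1 = 6 + 1 = 7)
U(f, b) = 7 - b*(4 + b) (U(f, b) = 7 - b*(b + 4) = 7 - b*(4 + b))
U(1/(28 + 3), I(3, 3))*(-32) = (7 - (3*3)² - 12*3)*(-32) = (7 - 1*9² - 4*9)*(-32) = (7 - 1*81 - 36)*(-32) = (7 - 81 - 36)*(-32) = -110*(-32) = 3520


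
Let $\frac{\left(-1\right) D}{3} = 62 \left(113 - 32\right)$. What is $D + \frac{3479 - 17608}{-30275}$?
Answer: $- \frac{456109021}{30275} \approx -15066.0$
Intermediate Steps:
$D = -15066$ ($D = - 3 \cdot 62 \left(113 - 32\right) = - 3 \cdot 62 \cdot 81 = \left(-3\right) 5022 = -15066$)
$D + \frac{3479 - 17608}{-30275} = -15066 + \frac{3479 - 17608}{-30275} = -15066 - - \frac{14129}{30275} = -15066 + \frac{14129}{30275} = - \frac{456109021}{30275}$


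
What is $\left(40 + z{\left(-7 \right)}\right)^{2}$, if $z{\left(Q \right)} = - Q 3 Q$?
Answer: $11449$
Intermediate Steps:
$z{\left(Q \right)} = - 3 Q^{2}$ ($z{\left(Q \right)} = - 3 Q Q = - 3 Q^{2}$)
$\left(40 + z{\left(-7 \right)}\right)^{2} = \left(40 - 3 \left(-7\right)^{2}\right)^{2} = \left(40 - 147\right)^{2} = \left(-107\right)^{2} = 11449$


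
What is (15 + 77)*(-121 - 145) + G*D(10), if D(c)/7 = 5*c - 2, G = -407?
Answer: -161224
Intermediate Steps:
D(c) = -14 + 35*c (D(c) = 7*(5*c - 2) = 7*(-2 + 5*c) = -14 + 35*c)
(15 + 77)*(-121 - 145) + G*D(10) = (15 + 77)*(-121 - 145) - 407*(-14 + 35*10) = 92*(-266) - 407*(-14 + 350) = -24472 - 407*336 = -24472 - 136752 = -161224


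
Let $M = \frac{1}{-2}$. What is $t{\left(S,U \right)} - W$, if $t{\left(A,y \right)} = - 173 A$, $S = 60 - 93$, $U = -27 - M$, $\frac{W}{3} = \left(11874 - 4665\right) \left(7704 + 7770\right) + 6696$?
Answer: $-334670577$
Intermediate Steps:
$M = - \frac{1}{2} \approx -0.5$
$W = 334676286$ ($W = 3 \left(\left(11874 - 4665\right) \left(7704 + 7770\right) + 6696\right) = 3 \left(7209 \cdot 15474 + 6696\right) = 3 \left(111552066 + 6696\right) = 3 \cdot 111558762 = 334676286$)
$U = - \frac{53}{2}$ ($U = -27 - - \frac{1}{2} = -27 + \frac{1}{2} = - \frac{53}{2} \approx -26.5$)
$S = -33$
$t{\left(S,U \right)} - W = \left(-173\right) \left(-33\right) - 334676286 = 5709 - 334676286 = -334670577$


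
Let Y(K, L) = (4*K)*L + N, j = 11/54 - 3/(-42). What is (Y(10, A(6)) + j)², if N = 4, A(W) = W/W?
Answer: 70023424/35721 ≈ 1960.3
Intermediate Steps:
A(W) = 1
j = 52/189 (j = 11*(1/54) - 3*(-1/42) = 11/54 + 1/14 = 52/189 ≈ 0.27513)
Y(K, L) = 4 + 4*K*L (Y(K, L) = (4*K)*L + 4 = 4*K*L + 4 = 4 + 4*K*L)
(Y(10, A(6)) + j)² = ((4 + 4*10*1) + 52/189)² = ((4 + 40) + 52/189)² = (44 + 52/189)² = (8368/189)² = 70023424/35721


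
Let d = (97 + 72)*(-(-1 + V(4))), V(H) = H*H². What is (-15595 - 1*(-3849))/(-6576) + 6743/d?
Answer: 13452949/11669112 ≈ 1.1529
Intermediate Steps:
V(H) = H³
d = -10647 (d = (97 + 72)*(-(-1 + 4³)) = 169*(-(-1 + 64)) = 169*(-1*63) = 169*(-63) = -10647)
(-15595 - 1*(-3849))/(-6576) + 6743/d = (-15595 - 1*(-3849))/(-6576) + 6743/(-10647) = (-15595 + 3849)*(-1/6576) + 6743*(-1/10647) = -11746*(-1/6576) - 6743/10647 = 5873/3288 - 6743/10647 = 13452949/11669112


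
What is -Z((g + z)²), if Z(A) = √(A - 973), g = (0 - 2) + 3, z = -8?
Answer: -2*I*√231 ≈ -30.397*I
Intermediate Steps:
g = 1 (g = -2 + 3 = 1)
Z(A) = √(-973 + A)
-Z((g + z)²) = -√(-973 + (1 - 8)²) = -√(-973 + (-7)²) = -√(-973 + 49) = -√(-924) = -2*I*√231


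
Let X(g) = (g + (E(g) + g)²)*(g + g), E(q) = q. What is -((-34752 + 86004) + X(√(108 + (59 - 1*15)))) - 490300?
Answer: -541856 - 2432*√38 ≈ -5.5685e+5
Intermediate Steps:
X(g) = 2*g*(g + 4*g²) (X(g) = (g + (g + g)²)*(g + g) = (g + (2*g)²)*(2*g) = (g + 4*g²)*(2*g) = 2*g*(g + 4*g²))
-((-34752 + 86004) + X(√(108 + (59 - 1*15)))) - 490300 = -((-34752 + 86004) + (√(108 + (59 - 1*15)))²*(2 + 8*√(108 + (59 - 1*15)))) - 490300 = -(51252 + (√(108 + (59 - 15)))²*(2 + 8*√(108 + (59 - 15)))) - 490300 = -(51252 + (√(108 + 44))²*(2 + 8*√(108 + 44))) - 490300 = -(51252 + (√152)²*(2 + 8*√152)) - 490300 = -(51252 + (2*√38)²*(2 + 8*(2*√38))) - 490300 = -(51252 + 152*(2 + 16*√38)) - 490300 = -(51252 + (304 + 2432*√38)) - 490300 = -(51556 + 2432*√38) - 490300 = (-51556 - 2432*√38) - 490300 = -541856 - 2432*√38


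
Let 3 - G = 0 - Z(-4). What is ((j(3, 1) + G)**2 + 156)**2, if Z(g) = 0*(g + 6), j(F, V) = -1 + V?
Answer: 27225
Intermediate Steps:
Z(g) = 0 (Z(g) = 0*(6 + g) = 0)
G = 3 (G = 3 - (0 - 1*0) = 3 - (0 + 0) = 3 - 1*0 = 3 + 0 = 3)
((j(3, 1) + G)**2 + 156)**2 = (((-1 + 1) + 3)**2 + 156)**2 = ((0 + 3)**2 + 156)**2 = (3**2 + 156)**2 = (9 + 156)**2 = 165**2 = 27225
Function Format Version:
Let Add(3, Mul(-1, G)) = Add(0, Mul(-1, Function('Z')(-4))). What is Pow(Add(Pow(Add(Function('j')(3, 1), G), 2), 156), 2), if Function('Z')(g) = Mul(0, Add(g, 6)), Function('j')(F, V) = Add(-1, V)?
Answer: 27225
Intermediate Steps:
Function('Z')(g) = 0 (Function('Z')(g) = Mul(0, Add(6, g)) = 0)
G = 3 (G = Add(3, Mul(-1, Add(0, Mul(-1, 0)))) = Add(3, Mul(-1, Add(0, 0))) = Add(3, Mul(-1, 0)) = Add(3, 0) = 3)
Pow(Add(Pow(Add(Function('j')(3, 1), G), 2), 156), 2) = Pow(Add(Pow(Add(Add(-1, 1), 3), 2), 156), 2) = Pow(Add(Pow(Add(0, 3), 2), 156), 2) = Pow(Add(Pow(3, 2), 156), 2) = Pow(Add(9, 156), 2) = Pow(165, 2) = 27225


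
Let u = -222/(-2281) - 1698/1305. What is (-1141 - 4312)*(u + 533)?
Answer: -2877366945887/992235 ≈ -2.8999e+6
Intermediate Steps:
u = -1194476/992235 (u = -222*(-1/2281) - 1698*1/1305 = 222/2281 - 566/435 = -1194476/992235 ≈ -1.2038)
(-1141 - 4312)*(u + 533) = (-1141 - 4312)*(-1194476/992235 + 533) = -5453*527666779/992235 = -2877366945887/992235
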